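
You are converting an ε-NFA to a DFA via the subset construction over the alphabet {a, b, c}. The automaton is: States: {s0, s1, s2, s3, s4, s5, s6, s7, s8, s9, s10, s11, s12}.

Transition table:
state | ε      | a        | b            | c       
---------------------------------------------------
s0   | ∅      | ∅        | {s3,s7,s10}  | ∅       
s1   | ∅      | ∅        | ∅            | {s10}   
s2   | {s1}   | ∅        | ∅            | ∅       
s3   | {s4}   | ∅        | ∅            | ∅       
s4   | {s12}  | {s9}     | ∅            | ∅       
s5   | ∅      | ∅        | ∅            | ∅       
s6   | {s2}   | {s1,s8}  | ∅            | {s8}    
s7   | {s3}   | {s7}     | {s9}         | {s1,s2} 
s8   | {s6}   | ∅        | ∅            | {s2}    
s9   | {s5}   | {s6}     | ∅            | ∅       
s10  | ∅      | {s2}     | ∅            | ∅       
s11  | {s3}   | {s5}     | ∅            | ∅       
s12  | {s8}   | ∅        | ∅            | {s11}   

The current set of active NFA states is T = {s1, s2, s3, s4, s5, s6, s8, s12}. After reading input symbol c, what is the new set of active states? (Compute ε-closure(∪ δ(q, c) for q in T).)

s1 on c → {s10}.
s6 on c → {s8}.
s8 on c → {s2}.
s12 on c → {s11}.
No c-transition from s2, s3, s4, s5.
Union after reading c: {s2, s8, s10, s11}.
Now take the ε-closure:
From s2 via ε: add s1.
From s8 via ε: add s6.
From s11 via ε: add s3.
From s3 via ε: add s4.
From s4 via ε: add s12.
No new states can be added; the closed set is {s1, s2, s3, s4, s6, s8, s10, s11, s12}.

{s1, s2, s3, s4, s6, s8, s10, s11, s12}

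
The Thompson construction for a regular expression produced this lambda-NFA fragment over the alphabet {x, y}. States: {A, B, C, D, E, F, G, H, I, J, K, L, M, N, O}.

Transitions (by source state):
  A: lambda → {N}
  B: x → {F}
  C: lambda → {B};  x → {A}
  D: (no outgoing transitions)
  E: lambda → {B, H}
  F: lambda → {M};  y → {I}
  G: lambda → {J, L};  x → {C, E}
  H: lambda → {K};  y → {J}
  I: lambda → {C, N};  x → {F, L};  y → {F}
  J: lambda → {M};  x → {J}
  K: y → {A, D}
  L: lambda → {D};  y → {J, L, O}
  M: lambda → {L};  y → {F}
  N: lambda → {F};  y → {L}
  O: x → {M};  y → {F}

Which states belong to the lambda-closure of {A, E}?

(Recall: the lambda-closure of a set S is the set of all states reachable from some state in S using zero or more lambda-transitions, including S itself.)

Start with {A, E}.
From A via lambda: add N.
From E via lambda: add B, H.
From H via lambda: add K.
From N via lambda: add F.
From F via lambda: add M.
From M via lambda: add L.
From L via lambda: add D.
No new states can be added; the closed set is {A, B, D, E, F, H, K, L, M, N}.

{A, B, D, E, F, H, K, L, M, N}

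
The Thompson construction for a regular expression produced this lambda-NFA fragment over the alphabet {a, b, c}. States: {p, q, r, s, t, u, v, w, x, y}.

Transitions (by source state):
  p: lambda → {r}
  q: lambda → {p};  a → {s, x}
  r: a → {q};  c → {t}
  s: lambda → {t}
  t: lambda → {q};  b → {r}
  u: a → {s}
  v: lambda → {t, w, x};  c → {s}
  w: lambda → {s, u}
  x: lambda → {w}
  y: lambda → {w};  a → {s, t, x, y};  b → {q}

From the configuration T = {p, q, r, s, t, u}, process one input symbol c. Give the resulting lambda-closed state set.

r on c → {t}.
No c-transition from p, q, s, t, u.
Union after reading c: {t}.
Now take the lambda-closure:
From t via lambda: add q.
From q via lambda: add p.
From p via lambda: add r.
No new states can be added; the closed set is {p, q, r, t}.

{p, q, r, t}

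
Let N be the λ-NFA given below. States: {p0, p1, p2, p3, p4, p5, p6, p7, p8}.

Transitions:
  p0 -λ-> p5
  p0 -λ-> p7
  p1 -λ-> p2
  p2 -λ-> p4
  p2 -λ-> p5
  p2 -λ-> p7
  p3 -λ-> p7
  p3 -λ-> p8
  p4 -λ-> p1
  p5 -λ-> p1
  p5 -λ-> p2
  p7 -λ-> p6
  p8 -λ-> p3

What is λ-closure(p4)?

{p1, p2, p4, p5, p6, p7}

Start with {p4}.
From p4 via λ: add p1.
From p1 via λ: add p2.
From p2 via λ: add p5, p7.
From p7 via λ: add p6.
No new states can be added; the closed set is {p1, p2, p4, p5, p6, p7}.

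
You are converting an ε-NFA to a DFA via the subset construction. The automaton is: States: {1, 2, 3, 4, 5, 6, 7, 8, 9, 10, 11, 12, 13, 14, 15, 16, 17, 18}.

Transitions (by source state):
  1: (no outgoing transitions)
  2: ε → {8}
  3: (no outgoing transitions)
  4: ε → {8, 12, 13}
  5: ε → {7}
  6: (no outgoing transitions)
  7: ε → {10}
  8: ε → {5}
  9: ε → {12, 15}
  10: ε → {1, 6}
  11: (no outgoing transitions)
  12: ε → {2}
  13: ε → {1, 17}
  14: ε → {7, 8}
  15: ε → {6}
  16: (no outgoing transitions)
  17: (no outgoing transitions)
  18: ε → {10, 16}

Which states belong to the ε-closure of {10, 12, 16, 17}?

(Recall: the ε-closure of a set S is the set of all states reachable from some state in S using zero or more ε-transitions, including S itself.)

{1, 2, 5, 6, 7, 8, 10, 12, 16, 17}

Start with {10, 12, 16, 17}.
From 10 via ε: add 1, 6.
From 12 via ε: add 2.
From 2 via ε: add 8.
From 8 via ε: add 5.
From 5 via ε: add 7.
No new states can be added; the closed set is {1, 2, 5, 6, 7, 8, 10, 12, 16, 17}.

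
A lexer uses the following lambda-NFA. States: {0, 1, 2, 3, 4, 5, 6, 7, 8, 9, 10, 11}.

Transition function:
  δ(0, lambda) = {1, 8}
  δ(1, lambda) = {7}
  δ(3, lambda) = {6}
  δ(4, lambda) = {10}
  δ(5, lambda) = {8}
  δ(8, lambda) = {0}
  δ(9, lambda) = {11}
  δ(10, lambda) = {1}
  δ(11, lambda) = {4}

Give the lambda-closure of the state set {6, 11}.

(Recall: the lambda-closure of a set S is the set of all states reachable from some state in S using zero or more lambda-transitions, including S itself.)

Start with {6, 11}.
From 11 via lambda: add 4.
From 4 via lambda: add 10.
From 10 via lambda: add 1.
From 1 via lambda: add 7.
No new states can be added; the closed set is {1, 4, 6, 7, 10, 11}.

{1, 4, 6, 7, 10, 11}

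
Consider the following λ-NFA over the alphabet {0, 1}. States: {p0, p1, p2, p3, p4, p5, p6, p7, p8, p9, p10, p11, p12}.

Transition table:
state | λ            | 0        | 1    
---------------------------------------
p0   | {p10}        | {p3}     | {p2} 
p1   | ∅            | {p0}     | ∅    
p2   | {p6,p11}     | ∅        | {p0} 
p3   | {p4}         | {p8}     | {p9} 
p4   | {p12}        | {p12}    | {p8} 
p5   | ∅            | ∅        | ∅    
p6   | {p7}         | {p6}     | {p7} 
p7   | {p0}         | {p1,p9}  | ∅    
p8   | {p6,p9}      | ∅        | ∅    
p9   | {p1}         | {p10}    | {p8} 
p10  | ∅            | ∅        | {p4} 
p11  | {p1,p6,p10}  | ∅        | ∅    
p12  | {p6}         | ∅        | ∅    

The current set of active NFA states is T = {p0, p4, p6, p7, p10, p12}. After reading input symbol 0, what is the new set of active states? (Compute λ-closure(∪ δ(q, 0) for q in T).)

{p0, p1, p3, p4, p6, p7, p9, p10, p12}

p0 on 0 → {p3}.
p4 on 0 → {p12}.
p6 on 0 → {p6}.
p7 on 0 → {p1, p9}.
No 0-transition from p10, p12.
Union after reading 0: {p1, p3, p6, p9, p12}.
Now take the λ-closure:
From p3 via λ: add p4.
From p6 via λ: add p7.
From p7 via λ: add p0.
From p0 via λ: add p10.
No new states can be added; the closed set is {p0, p1, p3, p4, p6, p7, p9, p10, p12}.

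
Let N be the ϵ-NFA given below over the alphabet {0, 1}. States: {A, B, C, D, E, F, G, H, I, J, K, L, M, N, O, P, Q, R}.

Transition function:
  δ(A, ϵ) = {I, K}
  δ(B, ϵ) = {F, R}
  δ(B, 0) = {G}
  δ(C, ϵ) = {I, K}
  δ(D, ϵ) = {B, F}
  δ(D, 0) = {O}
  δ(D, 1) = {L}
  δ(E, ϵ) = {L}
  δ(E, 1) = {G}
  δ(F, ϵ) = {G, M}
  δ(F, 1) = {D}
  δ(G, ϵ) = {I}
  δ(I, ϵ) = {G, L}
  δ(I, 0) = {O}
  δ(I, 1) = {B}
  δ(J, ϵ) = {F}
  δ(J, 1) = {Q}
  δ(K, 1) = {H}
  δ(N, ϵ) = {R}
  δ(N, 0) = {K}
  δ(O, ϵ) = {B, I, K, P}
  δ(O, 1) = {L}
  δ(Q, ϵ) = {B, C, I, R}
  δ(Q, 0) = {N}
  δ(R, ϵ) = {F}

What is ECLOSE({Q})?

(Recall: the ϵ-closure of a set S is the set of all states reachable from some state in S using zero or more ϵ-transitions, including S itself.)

Start with {Q}.
From Q via ϵ: add B, C, I, R.
From B via ϵ: add F.
From C via ϵ: add K.
From I via ϵ: add G, L.
From F via ϵ: add M.
No new states can be added; the closed set is {B, C, F, G, I, K, L, M, Q, R}.

{B, C, F, G, I, K, L, M, Q, R}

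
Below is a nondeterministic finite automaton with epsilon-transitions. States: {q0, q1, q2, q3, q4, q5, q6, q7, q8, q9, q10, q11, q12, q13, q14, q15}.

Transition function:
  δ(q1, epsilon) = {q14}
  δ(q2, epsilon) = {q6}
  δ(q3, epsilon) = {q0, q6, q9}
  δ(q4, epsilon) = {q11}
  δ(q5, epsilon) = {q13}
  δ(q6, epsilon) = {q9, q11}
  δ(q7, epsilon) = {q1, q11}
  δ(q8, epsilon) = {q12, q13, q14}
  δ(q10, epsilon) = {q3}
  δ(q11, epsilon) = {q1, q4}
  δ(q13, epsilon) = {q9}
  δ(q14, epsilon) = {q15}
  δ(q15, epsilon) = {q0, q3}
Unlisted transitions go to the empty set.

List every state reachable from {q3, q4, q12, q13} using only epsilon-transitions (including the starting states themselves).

{q0, q1, q3, q4, q6, q9, q11, q12, q13, q14, q15}

Start with {q3, q4, q12, q13}.
From q3 via epsilon: add q0, q6, q9.
From q4 via epsilon: add q11.
From q11 via epsilon: add q1.
From q1 via epsilon: add q14.
From q14 via epsilon: add q15.
No new states can be added; the closed set is {q0, q1, q3, q4, q6, q9, q11, q12, q13, q14, q15}.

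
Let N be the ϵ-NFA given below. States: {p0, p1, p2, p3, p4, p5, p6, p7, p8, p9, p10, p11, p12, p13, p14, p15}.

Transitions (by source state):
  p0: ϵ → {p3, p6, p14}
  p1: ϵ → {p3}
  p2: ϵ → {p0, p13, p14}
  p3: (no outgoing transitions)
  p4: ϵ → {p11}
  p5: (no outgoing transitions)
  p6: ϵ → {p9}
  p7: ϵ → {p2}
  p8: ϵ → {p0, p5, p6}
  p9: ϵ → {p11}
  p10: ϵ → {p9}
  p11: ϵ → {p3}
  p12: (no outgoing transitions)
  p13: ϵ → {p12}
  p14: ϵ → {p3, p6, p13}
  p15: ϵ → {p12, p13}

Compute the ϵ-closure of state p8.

{p0, p3, p5, p6, p8, p9, p11, p12, p13, p14}

Start with {p8}.
From p8 via ϵ: add p0, p5, p6.
From p0 via ϵ: add p3, p14.
From p6 via ϵ: add p9.
From p9 via ϵ: add p11.
From p14 via ϵ: add p13.
From p13 via ϵ: add p12.
No new states can be added; the closed set is {p0, p3, p5, p6, p8, p9, p11, p12, p13, p14}.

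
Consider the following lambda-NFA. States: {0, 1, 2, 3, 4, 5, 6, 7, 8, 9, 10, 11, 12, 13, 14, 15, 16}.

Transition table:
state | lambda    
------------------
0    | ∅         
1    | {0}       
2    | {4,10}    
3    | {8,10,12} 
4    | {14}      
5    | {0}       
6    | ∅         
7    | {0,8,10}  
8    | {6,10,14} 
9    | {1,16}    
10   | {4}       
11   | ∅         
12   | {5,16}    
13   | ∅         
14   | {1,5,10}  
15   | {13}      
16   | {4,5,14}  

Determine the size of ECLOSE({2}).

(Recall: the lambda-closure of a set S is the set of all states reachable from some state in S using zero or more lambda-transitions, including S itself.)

Start with {2}.
From 2 via lambda: add 4, 10.
From 4 via lambda: add 14.
From 14 via lambda: add 1, 5.
From 1 via lambda: add 0.
lambda-closure = {0, 1, 2, 4, 5, 10, 14}, which has 7 states.

7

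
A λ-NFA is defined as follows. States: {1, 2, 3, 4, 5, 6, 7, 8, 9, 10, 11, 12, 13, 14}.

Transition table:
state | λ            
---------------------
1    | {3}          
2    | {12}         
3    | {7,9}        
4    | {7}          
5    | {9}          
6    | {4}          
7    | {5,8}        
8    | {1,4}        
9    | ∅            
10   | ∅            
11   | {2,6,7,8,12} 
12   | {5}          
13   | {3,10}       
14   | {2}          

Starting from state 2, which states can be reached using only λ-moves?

Start with {2}.
From 2 via λ: add 12.
From 12 via λ: add 5.
From 5 via λ: add 9.
No new states can be added; the closed set is {2, 5, 9, 12}.

{2, 5, 9, 12}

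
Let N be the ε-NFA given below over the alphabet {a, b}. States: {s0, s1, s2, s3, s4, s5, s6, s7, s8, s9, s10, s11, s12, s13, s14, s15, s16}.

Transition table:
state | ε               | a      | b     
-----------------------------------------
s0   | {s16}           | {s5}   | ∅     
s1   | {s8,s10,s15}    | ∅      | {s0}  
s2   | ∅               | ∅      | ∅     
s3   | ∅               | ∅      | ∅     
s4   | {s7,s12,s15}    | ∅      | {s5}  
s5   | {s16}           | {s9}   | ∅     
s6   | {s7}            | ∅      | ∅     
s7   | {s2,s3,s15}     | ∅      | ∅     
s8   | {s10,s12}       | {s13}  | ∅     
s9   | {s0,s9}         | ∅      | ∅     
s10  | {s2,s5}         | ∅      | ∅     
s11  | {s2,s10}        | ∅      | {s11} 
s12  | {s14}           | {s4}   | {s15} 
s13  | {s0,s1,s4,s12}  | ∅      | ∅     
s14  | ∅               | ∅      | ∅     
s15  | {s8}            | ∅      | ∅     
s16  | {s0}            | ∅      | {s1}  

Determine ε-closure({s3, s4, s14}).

{s0, s2, s3, s4, s5, s7, s8, s10, s12, s14, s15, s16}

Start with {s3, s4, s14}.
From s4 via ε: add s7, s12, s15.
From s7 via ε: add s2.
From s15 via ε: add s8.
From s8 via ε: add s10.
From s10 via ε: add s5.
From s5 via ε: add s16.
From s16 via ε: add s0.
No new states can be added; the closed set is {s0, s2, s3, s4, s5, s7, s8, s10, s12, s14, s15, s16}.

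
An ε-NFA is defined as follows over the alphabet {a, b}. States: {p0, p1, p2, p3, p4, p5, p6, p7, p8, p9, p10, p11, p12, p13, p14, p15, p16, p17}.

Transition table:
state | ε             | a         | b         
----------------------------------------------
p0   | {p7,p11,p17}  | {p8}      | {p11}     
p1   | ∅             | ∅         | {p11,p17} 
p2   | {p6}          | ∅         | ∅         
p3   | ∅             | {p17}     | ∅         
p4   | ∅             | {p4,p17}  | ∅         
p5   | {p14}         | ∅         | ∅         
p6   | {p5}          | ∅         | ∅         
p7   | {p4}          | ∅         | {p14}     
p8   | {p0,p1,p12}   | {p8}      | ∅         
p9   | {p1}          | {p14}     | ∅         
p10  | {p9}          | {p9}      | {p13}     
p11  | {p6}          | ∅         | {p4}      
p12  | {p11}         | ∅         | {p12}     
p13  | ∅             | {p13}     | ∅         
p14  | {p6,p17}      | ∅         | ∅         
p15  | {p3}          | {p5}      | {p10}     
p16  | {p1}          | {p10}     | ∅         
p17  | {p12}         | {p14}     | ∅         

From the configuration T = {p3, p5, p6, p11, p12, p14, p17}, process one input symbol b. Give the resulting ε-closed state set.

p11 on b → {p4}.
p12 on b → {p12}.
No b-transition from p3, p5, p6, p14, p17.
Union after reading b: {p4, p12}.
Now take the ε-closure:
From p12 via ε: add p11.
From p11 via ε: add p6.
From p6 via ε: add p5.
From p5 via ε: add p14.
From p14 via ε: add p17.
No new states can be added; the closed set is {p4, p5, p6, p11, p12, p14, p17}.

{p4, p5, p6, p11, p12, p14, p17}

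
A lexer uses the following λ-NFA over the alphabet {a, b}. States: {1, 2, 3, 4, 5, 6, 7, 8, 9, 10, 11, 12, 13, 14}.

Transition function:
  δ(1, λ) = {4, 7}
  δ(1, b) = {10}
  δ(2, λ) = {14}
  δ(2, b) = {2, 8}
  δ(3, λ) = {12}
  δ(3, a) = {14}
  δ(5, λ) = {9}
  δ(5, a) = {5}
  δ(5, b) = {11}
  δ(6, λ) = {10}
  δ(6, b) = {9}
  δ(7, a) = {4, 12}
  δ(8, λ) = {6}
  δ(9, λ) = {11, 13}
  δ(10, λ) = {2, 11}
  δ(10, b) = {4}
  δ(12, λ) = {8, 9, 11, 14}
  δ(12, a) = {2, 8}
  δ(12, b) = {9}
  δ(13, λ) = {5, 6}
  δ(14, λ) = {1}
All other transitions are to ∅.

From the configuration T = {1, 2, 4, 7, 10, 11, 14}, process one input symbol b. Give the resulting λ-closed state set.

{1, 2, 4, 6, 7, 8, 10, 11, 14}

1 on b → {10}.
2 on b → {2, 8}.
10 on b → {4}.
No b-transition from 4, 7, 11, 14.
Union after reading b: {2, 4, 8, 10}.
Now take the λ-closure:
From 2 via λ: add 14.
From 8 via λ: add 6.
From 10 via λ: add 11.
From 14 via λ: add 1.
From 1 via λ: add 7.
No new states can be added; the closed set is {1, 2, 4, 6, 7, 8, 10, 11, 14}.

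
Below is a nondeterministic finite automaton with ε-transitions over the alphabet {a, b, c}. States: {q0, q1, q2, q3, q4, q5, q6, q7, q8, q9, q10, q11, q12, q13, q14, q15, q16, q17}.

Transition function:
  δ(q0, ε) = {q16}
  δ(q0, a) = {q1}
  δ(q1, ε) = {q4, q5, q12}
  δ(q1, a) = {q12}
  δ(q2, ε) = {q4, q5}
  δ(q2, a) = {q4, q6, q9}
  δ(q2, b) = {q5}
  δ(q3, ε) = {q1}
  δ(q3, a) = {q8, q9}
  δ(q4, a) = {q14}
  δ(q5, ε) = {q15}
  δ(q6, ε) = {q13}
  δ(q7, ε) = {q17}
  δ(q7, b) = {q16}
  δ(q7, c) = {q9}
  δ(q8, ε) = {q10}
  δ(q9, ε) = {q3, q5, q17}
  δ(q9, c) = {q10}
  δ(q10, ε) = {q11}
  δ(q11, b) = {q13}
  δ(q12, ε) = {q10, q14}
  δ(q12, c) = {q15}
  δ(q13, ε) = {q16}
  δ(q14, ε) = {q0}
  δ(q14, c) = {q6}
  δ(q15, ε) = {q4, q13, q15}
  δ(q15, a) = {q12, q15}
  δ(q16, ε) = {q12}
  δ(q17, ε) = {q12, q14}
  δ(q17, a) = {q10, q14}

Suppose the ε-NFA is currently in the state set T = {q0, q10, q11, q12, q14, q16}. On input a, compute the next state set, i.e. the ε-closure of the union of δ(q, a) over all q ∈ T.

q0 on a → {q1}.
No a-transition from q10, q11, q12, q14, q16.
Union after reading a: {q1}.
Now take the ε-closure:
From q1 via ε: add q4, q5, q12.
From q5 via ε: add q15.
From q12 via ε: add q10, q14.
From q10 via ε: add q11.
From q14 via ε: add q0.
From q15 via ε: add q13.
From q0 via ε: add q16.
No new states can be added; the closed set is {q0, q1, q4, q5, q10, q11, q12, q13, q14, q15, q16}.

{q0, q1, q4, q5, q10, q11, q12, q13, q14, q15, q16}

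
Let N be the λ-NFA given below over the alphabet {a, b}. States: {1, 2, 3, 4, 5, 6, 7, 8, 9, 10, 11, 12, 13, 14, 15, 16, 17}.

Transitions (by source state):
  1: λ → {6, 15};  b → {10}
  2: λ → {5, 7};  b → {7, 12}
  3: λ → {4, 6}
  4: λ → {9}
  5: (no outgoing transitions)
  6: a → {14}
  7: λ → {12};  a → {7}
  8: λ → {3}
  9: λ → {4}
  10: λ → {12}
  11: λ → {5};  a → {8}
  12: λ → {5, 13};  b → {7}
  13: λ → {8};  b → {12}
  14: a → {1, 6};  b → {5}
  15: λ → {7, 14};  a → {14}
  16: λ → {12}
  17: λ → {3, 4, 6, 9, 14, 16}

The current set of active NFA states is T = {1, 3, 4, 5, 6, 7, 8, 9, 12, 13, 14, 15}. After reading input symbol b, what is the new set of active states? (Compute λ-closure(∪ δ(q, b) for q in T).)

1 on b → {10}.
12 on b → {7}.
13 on b → {12}.
14 on b → {5}.
No b-transition from 3, 4, 5, 6, 7, 8, 9, 15.
Union after reading b: {5, 7, 10, 12}.
Now take the λ-closure:
From 12 via λ: add 13.
From 13 via λ: add 8.
From 8 via λ: add 3.
From 3 via λ: add 4, 6.
From 4 via λ: add 9.
No new states can be added; the closed set is {3, 4, 5, 6, 7, 8, 9, 10, 12, 13}.

{3, 4, 5, 6, 7, 8, 9, 10, 12, 13}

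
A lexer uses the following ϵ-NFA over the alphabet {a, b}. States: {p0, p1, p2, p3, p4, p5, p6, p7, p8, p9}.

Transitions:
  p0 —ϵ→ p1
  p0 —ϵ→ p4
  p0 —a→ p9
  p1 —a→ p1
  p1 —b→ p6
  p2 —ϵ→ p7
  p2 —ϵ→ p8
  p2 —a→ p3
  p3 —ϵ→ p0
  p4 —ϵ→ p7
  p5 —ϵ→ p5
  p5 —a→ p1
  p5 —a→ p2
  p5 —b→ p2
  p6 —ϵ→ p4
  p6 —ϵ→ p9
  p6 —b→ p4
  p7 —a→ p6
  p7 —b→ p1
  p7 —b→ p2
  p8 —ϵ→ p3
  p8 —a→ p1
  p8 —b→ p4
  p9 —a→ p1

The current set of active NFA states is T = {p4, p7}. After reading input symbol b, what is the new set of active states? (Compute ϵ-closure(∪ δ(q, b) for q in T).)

p7 on b → {p1, p2}.
No b-transition from p4.
Union after reading b: {p1, p2}.
Now take the ϵ-closure:
From p2 via ϵ: add p7, p8.
From p8 via ϵ: add p3.
From p3 via ϵ: add p0.
From p0 via ϵ: add p4.
No new states can be added; the closed set is {p0, p1, p2, p3, p4, p7, p8}.

{p0, p1, p2, p3, p4, p7, p8}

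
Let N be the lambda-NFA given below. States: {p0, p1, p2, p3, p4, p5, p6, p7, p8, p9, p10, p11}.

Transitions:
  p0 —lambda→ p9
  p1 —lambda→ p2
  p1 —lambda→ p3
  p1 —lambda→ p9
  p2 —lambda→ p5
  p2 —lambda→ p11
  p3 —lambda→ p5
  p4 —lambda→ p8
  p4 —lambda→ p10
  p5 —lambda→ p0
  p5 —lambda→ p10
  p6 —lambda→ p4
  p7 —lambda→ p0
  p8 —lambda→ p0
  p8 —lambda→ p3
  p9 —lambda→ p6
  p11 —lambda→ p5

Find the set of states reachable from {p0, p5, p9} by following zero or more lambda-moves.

{p0, p3, p4, p5, p6, p8, p9, p10}

Start with {p0, p5, p9}.
From p5 via lambda: add p10.
From p9 via lambda: add p6.
From p6 via lambda: add p4.
From p4 via lambda: add p8.
From p8 via lambda: add p3.
No new states can be added; the closed set is {p0, p3, p4, p5, p6, p8, p9, p10}.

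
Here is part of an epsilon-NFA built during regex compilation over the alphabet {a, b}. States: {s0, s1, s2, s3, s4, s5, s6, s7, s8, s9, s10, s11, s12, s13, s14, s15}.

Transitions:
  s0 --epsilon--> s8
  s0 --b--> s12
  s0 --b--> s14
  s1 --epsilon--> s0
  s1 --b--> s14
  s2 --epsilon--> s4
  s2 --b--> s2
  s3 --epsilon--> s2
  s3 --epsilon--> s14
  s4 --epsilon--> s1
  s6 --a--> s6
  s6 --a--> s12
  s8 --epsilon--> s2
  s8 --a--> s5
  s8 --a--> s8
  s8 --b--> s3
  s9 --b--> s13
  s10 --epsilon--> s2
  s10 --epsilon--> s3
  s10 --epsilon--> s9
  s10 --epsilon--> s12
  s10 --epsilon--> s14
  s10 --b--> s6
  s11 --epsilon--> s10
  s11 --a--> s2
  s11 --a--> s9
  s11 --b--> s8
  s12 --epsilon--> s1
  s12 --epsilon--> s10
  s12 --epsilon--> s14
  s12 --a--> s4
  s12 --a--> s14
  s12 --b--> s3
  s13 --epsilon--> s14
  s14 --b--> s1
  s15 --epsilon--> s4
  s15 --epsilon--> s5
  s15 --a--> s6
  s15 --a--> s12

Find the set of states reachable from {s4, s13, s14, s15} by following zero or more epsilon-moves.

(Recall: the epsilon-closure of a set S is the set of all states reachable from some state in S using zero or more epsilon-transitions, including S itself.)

Start with {s4, s13, s14, s15}.
From s4 via epsilon: add s1.
From s15 via epsilon: add s5.
From s1 via epsilon: add s0.
From s0 via epsilon: add s8.
From s8 via epsilon: add s2.
No new states can be added; the closed set is {s0, s1, s2, s4, s5, s8, s13, s14, s15}.

{s0, s1, s2, s4, s5, s8, s13, s14, s15}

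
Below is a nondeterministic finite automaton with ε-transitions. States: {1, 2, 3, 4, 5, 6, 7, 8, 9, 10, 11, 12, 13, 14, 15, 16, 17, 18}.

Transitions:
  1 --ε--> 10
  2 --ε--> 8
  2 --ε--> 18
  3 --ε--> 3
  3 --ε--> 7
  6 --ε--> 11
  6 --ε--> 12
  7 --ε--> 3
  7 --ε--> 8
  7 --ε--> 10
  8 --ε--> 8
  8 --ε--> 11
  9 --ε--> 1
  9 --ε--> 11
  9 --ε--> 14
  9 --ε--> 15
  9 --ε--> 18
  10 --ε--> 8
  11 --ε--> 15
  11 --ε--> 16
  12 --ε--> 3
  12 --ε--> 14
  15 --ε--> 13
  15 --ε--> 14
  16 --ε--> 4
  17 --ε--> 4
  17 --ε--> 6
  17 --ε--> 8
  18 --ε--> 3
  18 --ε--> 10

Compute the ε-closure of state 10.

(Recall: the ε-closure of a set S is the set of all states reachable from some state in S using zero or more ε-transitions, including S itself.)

{4, 8, 10, 11, 13, 14, 15, 16}

Start with {10}.
From 10 via ε: add 8.
From 8 via ε: add 11.
From 11 via ε: add 15, 16.
From 15 via ε: add 13, 14.
From 16 via ε: add 4.
No new states can be added; the closed set is {4, 8, 10, 11, 13, 14, 15, 16}.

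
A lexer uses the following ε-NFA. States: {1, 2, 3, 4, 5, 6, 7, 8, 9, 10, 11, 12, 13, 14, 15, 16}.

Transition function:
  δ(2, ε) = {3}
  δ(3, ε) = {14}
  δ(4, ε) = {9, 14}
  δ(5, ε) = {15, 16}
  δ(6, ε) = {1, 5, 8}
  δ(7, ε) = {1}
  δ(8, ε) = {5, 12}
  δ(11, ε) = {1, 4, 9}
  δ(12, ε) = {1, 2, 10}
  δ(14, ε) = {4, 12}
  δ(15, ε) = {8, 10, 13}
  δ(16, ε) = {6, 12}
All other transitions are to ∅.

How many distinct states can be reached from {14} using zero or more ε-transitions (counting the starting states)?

8

Start with {14}.
From 14 via ε: add 4, 12.
From 4 via ε: add 9.
From 12 via ε: add 1, 2, 10.
From 2 via ε: add 3.
ε-closure = {1, 2, 3, 4, 9, 10, 12, 14}, which has 8 states.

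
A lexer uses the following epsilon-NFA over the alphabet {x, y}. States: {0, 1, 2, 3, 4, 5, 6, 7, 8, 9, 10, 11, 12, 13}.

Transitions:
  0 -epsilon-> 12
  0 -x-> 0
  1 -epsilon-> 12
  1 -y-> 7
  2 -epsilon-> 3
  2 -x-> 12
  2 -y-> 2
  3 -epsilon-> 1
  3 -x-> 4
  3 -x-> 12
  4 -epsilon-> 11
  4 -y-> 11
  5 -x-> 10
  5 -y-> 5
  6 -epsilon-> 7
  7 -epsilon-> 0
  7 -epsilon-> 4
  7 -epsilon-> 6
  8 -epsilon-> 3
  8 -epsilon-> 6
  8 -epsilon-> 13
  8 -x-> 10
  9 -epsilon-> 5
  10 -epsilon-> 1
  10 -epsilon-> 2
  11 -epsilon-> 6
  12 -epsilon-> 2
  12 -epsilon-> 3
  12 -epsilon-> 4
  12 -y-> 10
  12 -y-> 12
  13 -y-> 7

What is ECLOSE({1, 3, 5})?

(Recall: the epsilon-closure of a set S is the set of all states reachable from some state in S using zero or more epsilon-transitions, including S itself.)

Start with {1, 3, 5}.
From 1 via epsilon: add 12.
From 12 via epsilon: add 2, 4.
From 4 via epsilon: add 11.
From 11 via epsilon: add 6.
From 6 via epsilon: add 7.
From 7 via epsilon: add 0.
No new states can be added; the closed set is {0, 1, 2, 3, 4, 5, 6, 7, 11, 12}.

{0, 1, 2, 3, 4, 5, 6, 7, 11, 12}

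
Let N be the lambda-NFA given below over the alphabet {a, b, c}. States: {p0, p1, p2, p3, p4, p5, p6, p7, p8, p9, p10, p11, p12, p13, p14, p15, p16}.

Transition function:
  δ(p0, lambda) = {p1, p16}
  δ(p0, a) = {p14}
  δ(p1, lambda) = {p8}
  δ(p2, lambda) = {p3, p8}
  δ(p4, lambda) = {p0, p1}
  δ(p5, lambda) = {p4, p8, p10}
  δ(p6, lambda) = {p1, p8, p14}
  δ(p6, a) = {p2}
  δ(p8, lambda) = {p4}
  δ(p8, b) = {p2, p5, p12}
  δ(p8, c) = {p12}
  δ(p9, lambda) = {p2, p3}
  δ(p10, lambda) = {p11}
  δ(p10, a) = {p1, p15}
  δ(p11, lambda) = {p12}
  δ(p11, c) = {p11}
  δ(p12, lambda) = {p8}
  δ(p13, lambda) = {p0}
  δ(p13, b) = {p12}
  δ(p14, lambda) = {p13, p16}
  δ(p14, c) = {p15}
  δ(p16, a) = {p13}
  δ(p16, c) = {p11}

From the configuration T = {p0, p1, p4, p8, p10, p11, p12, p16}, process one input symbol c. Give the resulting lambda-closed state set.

p8 on c → {p12}.
p11 on c → {p11}.
p16 on c → {p11}.
No c-transition from p0, p1, p4, p10, p12.
Union after reading c: {p11, p12}.
Now take the lambda-closure:
From p12 via lambda: add p8.
From p8 via lambda: add p4.
From p4 via lambda: add p0, p1.
From p0 via lambda: add p16.
No new states can be added; the closed set is {p0, p1, p4, p8, p11, p12, p16}.

{p0, p1, p4, p8, p11, p12, p16}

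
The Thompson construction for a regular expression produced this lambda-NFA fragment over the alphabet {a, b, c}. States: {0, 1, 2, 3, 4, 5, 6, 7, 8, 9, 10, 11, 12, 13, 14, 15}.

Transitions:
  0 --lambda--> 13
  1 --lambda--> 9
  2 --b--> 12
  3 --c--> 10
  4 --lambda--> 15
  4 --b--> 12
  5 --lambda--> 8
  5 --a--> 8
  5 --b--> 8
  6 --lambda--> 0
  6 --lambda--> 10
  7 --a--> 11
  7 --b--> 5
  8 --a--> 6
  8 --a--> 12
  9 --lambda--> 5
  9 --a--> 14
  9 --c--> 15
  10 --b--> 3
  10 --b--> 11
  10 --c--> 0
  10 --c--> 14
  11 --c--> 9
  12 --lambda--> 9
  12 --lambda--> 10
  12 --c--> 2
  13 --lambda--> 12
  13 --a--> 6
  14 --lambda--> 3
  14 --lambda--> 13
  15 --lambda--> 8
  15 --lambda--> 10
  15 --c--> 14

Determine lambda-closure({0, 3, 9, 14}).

{0, 3, 5, 8, 9, 10, 12, 13, 14}

Start with {0, 3, 9, 14}.
From 0 via lambda: add 13.
From 9 via lambda: add 5.
From 5 via lambda: add 8.
From 13 via lambda: add 12.
From 12 via lambda: add 10.
No new states can be added; the closed set is {0, 3, 5, 8, 9, 10, 12, 13, 14}.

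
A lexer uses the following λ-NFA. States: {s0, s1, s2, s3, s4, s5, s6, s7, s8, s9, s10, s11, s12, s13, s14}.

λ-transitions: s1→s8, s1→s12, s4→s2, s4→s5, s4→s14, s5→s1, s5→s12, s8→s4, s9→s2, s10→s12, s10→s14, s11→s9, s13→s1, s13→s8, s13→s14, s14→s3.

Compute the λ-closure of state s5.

{s1, s2, s3, s4, s5, s8, s12, s14}

Start with {s5}.
From s5 via λ: add s1, s12.
From s1 via λ: add s8.
From s8 via λ: add s4.
From s4 via λ: add s2, s14.
From s14 via λ: add s3.
No new states can be added; the closed set is {s1, s2, s3, s4, s5, s8, s12, s14}.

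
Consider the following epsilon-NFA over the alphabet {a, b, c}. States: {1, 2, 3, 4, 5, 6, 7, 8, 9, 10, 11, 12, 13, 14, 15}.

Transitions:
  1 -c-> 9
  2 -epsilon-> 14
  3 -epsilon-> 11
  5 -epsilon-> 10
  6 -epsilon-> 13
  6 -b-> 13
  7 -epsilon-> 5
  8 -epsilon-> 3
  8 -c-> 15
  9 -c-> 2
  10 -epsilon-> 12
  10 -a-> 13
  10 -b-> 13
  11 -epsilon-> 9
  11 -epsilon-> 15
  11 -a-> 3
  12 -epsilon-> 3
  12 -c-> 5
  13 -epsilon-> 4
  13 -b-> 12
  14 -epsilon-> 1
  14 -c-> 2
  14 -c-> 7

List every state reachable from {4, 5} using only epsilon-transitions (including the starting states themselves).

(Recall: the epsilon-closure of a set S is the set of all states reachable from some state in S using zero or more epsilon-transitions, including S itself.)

{3, 4, 5, 9, 10, 11, 12, 15}

Start with {4, 5}.
From 5 via epsilon: add 10.
From 10 via epsilon: add 12.
From 12 via epsilon: add 3.
From 3 via epsilon: add 11.
From 11 via epsilon: add 9, 15.
No new states can be added; the closed set is {3, 4, 5, 9, 10, 11, 12, 15}.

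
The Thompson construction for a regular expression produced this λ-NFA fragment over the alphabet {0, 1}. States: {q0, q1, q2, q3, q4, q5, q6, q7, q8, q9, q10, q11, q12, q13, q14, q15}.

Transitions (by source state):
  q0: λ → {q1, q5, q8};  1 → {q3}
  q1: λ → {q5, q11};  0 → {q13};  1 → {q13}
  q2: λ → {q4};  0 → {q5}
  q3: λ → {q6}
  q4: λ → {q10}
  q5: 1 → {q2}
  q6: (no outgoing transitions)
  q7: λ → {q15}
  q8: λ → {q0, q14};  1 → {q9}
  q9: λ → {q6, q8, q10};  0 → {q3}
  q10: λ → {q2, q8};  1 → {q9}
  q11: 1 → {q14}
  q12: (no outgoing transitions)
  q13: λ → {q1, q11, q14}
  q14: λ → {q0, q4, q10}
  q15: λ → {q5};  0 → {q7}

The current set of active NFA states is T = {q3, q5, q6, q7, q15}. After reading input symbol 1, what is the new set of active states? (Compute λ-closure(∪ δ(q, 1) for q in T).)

{q0, q1, q2, q4, q5, q8, q10, q11, q14}

q5 on 1 → {q2}.
No 1-transition from q3, q6, q7, q15.
Union after reading 1: {q2}.
Now take the λ-closure:
From q2 via λ: add q4.
From q4 via λ: add q10.
From q10 via λ: add q8.
From q8 via λ: add q0, q14.
From q0 via λ: add q1, q5.
From q1 via λ: add q11.
No new states can be added; the closed set is {q0, q1, q2, q4, q5, q8, q10, q11, q14}.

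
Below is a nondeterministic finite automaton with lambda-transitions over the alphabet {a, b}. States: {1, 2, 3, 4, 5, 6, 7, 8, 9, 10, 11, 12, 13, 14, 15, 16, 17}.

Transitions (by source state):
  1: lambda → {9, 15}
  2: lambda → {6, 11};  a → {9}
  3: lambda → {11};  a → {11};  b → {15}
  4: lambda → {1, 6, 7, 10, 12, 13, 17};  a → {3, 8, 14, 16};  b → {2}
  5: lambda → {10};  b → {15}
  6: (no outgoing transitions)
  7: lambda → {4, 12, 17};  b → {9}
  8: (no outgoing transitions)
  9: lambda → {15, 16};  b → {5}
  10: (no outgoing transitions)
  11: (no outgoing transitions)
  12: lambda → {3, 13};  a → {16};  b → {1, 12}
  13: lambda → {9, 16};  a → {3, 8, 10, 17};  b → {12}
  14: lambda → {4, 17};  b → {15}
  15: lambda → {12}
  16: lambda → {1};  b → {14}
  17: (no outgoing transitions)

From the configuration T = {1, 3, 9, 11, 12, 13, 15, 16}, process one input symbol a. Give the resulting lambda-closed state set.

{1, 3, 8, 9, 10, 11, 12, 13, 15, 16, 17}

3 on a → {11}.
12 on a → {16}.
13 on a → {3, 8, 10, 17}.
No a-transition from 1, 9, 11, 15, 16.
Union after reading a: {3, 8, 10, 11, 16, 17}.
Now take the lambda-closure:
From 16 via lambda: add 1.
From 1 via lambda: add 9, 15.
From 15 via lambda: add 12.
From 12 via lambda: add 13.
No new states can be added; the closed set is {1, 3, 8, 9, 10, 11, 12, 13, 15, 16, 17}.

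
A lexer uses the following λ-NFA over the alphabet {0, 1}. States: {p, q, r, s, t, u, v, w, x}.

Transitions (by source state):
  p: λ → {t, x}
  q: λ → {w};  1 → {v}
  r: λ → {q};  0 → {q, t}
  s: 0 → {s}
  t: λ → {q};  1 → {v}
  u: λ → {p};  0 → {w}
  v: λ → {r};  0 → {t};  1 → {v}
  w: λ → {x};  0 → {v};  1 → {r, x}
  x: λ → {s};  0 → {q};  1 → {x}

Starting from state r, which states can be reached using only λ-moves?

Start with {r}.
From r via λ: add q.
From q via λ: add w.
From w via λ: add x.
From x via λ: add s.
No new states can be added; the closed set is {q, r, s, w, x}.

{q, r, s, w, x}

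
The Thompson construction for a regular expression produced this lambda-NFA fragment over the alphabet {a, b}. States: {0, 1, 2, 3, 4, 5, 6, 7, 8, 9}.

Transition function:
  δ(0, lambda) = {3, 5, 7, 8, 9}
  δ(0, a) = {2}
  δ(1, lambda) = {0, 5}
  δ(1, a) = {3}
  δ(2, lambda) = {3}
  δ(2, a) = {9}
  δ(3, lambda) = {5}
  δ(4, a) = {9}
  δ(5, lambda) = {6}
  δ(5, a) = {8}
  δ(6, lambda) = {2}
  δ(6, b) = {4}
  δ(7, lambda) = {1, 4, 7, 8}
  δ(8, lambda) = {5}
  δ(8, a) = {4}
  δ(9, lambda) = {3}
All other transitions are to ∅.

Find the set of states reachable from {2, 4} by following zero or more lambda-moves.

Start with {2, 4}.
From 2 via lambda: add 3.
From 3 via lambda: add 5.
From 5 via lambda: add 6.
No new states can be added; the closed set is {2, 3, 4, 5, 6}.

{2, 3, 4, 5, 6}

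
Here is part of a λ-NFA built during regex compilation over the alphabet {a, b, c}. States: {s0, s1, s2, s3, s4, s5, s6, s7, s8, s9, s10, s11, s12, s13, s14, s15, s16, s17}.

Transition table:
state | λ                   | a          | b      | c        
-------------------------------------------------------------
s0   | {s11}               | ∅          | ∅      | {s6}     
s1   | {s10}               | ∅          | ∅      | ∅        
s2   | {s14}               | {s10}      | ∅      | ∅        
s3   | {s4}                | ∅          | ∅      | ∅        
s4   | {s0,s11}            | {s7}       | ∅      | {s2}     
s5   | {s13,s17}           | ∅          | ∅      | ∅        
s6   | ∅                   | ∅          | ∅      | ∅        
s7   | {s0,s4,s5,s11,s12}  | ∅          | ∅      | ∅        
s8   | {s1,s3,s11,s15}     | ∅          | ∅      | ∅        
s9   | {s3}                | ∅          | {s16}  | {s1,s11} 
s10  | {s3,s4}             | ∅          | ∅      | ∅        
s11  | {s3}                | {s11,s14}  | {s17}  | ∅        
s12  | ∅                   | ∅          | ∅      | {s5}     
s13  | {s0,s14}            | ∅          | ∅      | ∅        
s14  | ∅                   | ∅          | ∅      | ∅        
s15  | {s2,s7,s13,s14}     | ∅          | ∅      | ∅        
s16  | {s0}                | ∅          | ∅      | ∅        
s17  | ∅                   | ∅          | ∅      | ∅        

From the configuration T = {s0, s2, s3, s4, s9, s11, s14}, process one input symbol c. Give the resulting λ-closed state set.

s0 on c → {s6}.
s4 on c → {s2}.
s9 on c → {s1, s11}.
No c-transition from s2, s3, s11, s14.
Union after reading c: {s1, s2, s6, s11}.
Now take the λ-closure:
From s1 via λ: add s10.
From s2 via λ: add s14.
From s11 via λ: add s3.
From s3 via λ: add s4.
From s4 via λ: add s0.
No new states can be added; the closed set is {s0, s1, s2, s3, s4, s6, s10, s11, s14}.

{s0, s1, s2, s3, s4, s6, s10, s11, s14}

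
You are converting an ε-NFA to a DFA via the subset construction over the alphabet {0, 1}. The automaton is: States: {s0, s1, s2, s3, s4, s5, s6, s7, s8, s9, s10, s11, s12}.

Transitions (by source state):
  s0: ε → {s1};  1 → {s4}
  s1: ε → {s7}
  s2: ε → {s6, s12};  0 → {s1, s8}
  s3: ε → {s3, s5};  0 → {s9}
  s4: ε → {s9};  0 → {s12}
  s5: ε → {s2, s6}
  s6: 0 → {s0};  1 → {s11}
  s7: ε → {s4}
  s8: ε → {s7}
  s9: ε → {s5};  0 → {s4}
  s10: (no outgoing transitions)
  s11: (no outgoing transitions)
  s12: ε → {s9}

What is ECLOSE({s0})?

Start with {s0}.
From s0 via ε: add s1.
From s1 via ε: add s7.
From s7 via ε: add s4.
From s4 via ε: add s9.
From s9 via ε: add s5.
From s5 via ε: add s2, s6.
From s2 via ε: add s12.
No new states can be added; the closed set is {s0, s1, s2, s4, s5, s6, s7, s9, s12}.

{s0, s1, s2, s4, s5, s6, s7, s9, s12}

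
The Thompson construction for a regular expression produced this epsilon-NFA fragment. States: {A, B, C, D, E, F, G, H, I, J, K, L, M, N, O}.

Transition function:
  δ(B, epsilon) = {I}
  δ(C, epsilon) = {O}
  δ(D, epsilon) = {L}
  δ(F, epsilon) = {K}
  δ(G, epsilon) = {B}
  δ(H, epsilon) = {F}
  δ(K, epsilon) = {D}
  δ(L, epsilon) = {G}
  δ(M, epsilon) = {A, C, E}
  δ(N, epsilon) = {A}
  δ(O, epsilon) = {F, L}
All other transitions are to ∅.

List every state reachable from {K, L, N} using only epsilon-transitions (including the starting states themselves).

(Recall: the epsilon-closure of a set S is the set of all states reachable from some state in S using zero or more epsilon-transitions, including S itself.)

{A, B, D, G, I, K, L, N}

Start with {K, L, N}.
From K via epsilon: add D.
From L via epsilon: add G.
From N via epsilon: add A.
From G via epsilon: add B.
From B via epsilon: add I.
No new states can be added; the closed set is {A, B, D, G, I, K, L, N}.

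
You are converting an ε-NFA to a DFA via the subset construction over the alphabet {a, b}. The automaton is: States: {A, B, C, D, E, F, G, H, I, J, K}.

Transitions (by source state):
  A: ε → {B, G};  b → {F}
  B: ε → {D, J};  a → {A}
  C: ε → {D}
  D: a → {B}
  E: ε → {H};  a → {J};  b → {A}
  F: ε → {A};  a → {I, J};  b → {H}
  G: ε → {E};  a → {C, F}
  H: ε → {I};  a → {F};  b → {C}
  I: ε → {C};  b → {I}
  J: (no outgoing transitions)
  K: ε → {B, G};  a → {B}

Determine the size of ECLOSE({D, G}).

Start with {D, G}.
From G via ε: add E.
From E via ε: add H.
From H via ε: add I.
From I via ε: add C.
ε-closure = {C, D, E, G, H, I}, which has 6 states.

6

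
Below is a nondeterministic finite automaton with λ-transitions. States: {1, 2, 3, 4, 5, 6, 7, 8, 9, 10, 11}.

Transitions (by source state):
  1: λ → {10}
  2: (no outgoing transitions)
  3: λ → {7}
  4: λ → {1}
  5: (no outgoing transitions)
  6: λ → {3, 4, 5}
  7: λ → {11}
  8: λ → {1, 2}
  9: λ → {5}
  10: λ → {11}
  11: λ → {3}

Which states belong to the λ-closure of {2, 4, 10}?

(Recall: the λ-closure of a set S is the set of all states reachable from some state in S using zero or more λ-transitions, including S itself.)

{1, 2, 3, 4, 7, 10, 11}

Start with {2, 4, 10}.
From 4 via λ: add 1.
From 10 via λ: add 11.
From 11 via λ: add 3.
From 3 via λ: add 7.
No new states can be added; the closed set is {1, 2, 3, 4, 7, 10, 11}.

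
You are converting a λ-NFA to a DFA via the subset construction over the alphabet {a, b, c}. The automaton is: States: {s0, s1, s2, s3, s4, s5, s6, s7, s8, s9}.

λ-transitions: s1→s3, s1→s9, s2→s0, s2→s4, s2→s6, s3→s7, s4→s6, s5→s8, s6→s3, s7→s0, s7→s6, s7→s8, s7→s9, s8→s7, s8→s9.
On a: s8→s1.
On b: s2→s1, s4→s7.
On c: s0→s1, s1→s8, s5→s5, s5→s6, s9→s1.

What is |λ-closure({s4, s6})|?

7

Start with {s4, s6}.
From s6 via λ: add s3.
From s3 via λ: add s7.
From s7 via λ: add s0, s8, s9.
λ-closure = {s0, s3, s4, s6, s7, s8, s9}, which has 7 states.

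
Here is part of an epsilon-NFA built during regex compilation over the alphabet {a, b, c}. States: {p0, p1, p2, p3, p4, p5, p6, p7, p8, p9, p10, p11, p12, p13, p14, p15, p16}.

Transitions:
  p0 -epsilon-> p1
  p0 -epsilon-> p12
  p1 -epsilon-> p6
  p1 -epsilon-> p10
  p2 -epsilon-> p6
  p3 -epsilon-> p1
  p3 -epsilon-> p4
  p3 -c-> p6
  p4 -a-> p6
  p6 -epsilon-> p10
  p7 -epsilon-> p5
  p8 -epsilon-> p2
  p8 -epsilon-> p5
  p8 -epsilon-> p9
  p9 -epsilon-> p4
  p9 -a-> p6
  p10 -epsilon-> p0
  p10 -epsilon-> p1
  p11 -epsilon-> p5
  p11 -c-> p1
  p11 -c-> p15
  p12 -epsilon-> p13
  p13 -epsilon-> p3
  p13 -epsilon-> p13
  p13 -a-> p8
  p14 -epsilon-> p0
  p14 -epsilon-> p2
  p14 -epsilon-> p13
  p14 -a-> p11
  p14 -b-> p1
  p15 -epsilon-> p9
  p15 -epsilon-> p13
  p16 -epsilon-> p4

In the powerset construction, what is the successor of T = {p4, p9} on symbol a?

p4 on a → {p6}.
p9 on a → {p6}.
Union after reading a: {p6}.
Now take the epsilon-closure:
From p6 via epsilon: add p10.
From p10 via epsilon: add p0, p1.
From p0 via epsilon: add p12.
From p12 via epsilon: add p13.
From p13 via epsilon: add p3.
From p3 via epsilon: add p4.
No new states can be added; the closed set is {p0, p1, p3, p4, p6, p10, p12, p13}.

{p0, p1, p3, p4, p6, p10, p12, p13}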